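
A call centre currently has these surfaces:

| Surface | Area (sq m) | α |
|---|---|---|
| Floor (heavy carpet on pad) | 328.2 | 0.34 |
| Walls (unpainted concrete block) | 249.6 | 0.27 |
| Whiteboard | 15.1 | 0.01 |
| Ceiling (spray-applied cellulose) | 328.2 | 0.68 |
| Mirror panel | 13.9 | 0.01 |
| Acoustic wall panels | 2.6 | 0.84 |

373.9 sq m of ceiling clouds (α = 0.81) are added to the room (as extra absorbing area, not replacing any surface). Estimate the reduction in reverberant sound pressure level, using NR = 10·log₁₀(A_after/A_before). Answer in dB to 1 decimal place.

2.4 dB

Equivalent absorption area: A_before = 328.2×0.34 + 249.6×0.27 + 15.1×0.01 + 328.2×0.68 + 13.9×0.01 + 2.6×0.84 = 404.630 sq m.
Treatment contributes 373.9·0.81 = 302.859 sabins.
A_after = 404.630 + 302.859 = 707.489 sabins.
NR = 10·log₁₀(707.489/404.630) = 2.4 dB.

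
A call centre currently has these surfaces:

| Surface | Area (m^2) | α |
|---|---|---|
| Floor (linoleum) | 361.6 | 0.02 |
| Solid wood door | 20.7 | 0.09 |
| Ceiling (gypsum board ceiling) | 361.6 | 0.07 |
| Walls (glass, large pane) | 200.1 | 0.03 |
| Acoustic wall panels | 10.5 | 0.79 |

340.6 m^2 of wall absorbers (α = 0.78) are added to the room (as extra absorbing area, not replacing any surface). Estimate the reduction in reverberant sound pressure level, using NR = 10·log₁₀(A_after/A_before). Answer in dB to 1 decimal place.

8.1 dB

Summing Sᵢαᵢ: 7.232 + 1.863 + 25.312 + 6.003 + 8.295 → A_before = 48.705 sabins.
Treatment contributes 340.6·0.78 = 265.668 sabins.
New total A_after = 314.373 sabins.
Reduction = 10 log₁₀(A_after/A_before) = 10 log₁₀(6.4546) = 8.1 dB.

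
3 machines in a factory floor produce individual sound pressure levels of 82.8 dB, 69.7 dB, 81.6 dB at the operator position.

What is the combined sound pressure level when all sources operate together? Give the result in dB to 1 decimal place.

Sum in the linear (power) domain: Σ 10^(Lᵢ/10) = 10^(82.8/10) + 10^(69.7/10) + 10^(81.6/10) = 3.444e+08.
L_total = 10·log₁₀(3.444e+08) = 85.4 dB.

85.4 dB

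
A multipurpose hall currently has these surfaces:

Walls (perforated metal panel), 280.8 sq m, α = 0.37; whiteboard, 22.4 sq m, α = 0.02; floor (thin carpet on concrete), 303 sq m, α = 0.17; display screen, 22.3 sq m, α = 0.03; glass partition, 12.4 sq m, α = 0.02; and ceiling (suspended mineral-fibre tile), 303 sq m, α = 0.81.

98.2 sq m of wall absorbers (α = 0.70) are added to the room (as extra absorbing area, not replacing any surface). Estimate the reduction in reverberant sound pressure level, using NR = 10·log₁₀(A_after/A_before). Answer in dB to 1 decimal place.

0.7 dB

Total absorption A_before = 280.8*0.37 + 22.4*0.02 + 303*0.17 + 22.3*0.03 + 12.4*0.02 + 303*0.81
  = 103.896 + 0.448 + 51.510 + 0.669 + 0.248 + 245.430 = 402.201 sq m sabins.
Treatment contributes 98.2·0.70 = 68.740 sabins.
A_after = 402.201 + 68.740 = 470.941 sabins.
Reduction = 10 log₁₀(A_after/A_before) = 10 log₁₀(1.1709) = 0.7 dB.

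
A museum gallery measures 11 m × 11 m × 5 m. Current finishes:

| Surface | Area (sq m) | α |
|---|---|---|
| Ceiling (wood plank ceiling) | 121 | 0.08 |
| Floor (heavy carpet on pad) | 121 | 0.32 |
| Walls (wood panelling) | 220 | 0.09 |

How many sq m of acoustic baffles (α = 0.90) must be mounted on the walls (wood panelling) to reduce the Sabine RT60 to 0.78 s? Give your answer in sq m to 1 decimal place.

70.0

A₁ = Σ Sᵢαᵢ = 121×0.08 + 121×0.32 + 220×0.09 = 68.200 sabins.
Required A₂ = 0.161·605/0.78 = 124.878 sabins.
Absorption to add: 124.878 − 68.200 = 56.678 sabins.
Each sq m of panel replacing the walls (wood panelling) adds (0.90 − 0.09) = 0.81 sabins.
Panel area = 56.678 / 0.81 = 70.0 sq m.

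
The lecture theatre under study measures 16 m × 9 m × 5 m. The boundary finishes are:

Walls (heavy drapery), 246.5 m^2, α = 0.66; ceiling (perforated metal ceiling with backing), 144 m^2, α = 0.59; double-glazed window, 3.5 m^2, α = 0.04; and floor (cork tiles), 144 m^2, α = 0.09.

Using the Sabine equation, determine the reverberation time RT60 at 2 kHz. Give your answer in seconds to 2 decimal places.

0.44 sec

Summing Sᵢαᵢ: 162.690 + 84.960 + 0.140 + 12.960 → A = 260.750 sabins.
Volume V = 16 × 9 × 5 = 720 m³.
T = 0.161 V/A = 0.161·720/260.750 = 0.44 s.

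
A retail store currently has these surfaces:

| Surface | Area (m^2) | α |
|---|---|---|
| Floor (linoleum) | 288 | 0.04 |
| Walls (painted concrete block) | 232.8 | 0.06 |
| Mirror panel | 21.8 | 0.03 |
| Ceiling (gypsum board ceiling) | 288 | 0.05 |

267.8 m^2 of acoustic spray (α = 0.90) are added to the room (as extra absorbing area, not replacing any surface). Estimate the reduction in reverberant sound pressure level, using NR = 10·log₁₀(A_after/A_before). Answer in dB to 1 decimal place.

Equivalent absorption area: A_before = 288×0.04 + 232.8×0.06 + 21.8×0.03 + 288×0.05 = 40.542 m^2.
Treatment contributes 267.8·0.90 = 241.020 sabins.
New total A_after = 281.562 sabins.
Reduction = 10 log₁₀(A_after/A_before) = 10 log₁₀(6.9449) = 8.4 dB.

8.4 dB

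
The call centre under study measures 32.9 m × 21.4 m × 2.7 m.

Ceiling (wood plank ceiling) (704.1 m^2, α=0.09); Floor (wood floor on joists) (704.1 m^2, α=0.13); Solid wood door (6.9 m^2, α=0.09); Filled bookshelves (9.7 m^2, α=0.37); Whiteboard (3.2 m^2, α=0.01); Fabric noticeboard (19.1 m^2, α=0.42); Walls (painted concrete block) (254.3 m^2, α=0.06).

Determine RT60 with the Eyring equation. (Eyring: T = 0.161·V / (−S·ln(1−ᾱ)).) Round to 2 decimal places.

1.59 sec

Total surface area S = 704.1 + 704.1 + 6.9 + 9.7 + 3.2 + 19.1 + 254.3 = 1701.4 m^2.
Absorption A = 704.1×0.09 + 704.1×0.13 + 6.9×0.09 + 9.7×0.37 + 3.2×0.01 + 19.1×0.42 + 254.3×0.06 = 182.424 sabins.
ᾱ = 182.424 / 1701.4 = 0.1072.
−S·ln(1−ᾱ) = −1701.4 × ln(1 − 0.1072) = 192.926.
V = 32.9 × 21.4 × 2.7 = 1900.962 m³.
T = 0.161·V/[−S·ln(1−ᾱ)] = 0.161·1900.962/192.926 = 1.59 s.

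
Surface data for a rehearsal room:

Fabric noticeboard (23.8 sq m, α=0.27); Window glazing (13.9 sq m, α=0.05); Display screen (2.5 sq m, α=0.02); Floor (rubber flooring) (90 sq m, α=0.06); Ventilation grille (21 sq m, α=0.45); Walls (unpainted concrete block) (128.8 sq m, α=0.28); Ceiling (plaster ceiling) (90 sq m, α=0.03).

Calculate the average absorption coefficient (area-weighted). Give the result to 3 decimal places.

0.164

S = Σ Sᵢ = 23.8 + 13.9 + 2.5 + 90 + 21 + 128.8 + 90 = 370.0 sq m.
Weighted sum Σ Sα = 60.785.
ᾱ = 60.785 / 370.0 = 0.164.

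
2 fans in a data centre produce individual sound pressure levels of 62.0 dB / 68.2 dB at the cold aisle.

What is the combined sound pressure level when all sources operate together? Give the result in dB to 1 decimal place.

Sum in the linear (power) domain: Σ 10^(Lᵢ/10) = 10^(62.0/10) + 10^(68.2/10) = 8.192e+06.
Back to dB: 10·log₁₀ Σ = 69.1 dB.

69.1 dB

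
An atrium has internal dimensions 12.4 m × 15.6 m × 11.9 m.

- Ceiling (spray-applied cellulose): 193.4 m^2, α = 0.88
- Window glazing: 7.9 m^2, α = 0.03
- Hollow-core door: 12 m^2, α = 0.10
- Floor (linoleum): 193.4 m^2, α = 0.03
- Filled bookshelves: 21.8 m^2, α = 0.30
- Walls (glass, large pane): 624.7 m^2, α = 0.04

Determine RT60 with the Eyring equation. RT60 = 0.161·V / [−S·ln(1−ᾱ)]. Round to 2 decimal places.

S = Σ Sᵢ = 1053.2 m^2.
Absorption A = 193.4·0.88 + 7.9·0.03 + 12·0.10 + 193.4·0.03 + 21.8·0.30 + 624.7·0.04 = 208.959 sabins.
ᾱ = 208.959 / 1053.2 = 0.1984.
Eyring denominator: −S ln(1−ᾱ) = 232.910.
V = 12.4 × 15.6 × 11.9 = 2301.936 m³.
T = 0.161·V/[−S·ln(1−ᾱ)] = 0.161·2301.936/232.910 = 1.59 s.

1.59 s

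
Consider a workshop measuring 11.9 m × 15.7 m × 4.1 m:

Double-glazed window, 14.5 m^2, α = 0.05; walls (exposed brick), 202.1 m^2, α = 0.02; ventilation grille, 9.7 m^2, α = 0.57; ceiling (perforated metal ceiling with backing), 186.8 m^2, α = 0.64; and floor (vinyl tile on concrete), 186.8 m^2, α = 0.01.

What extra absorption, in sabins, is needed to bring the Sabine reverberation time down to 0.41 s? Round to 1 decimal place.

169.1 sabins

Equivalent absorption area: A₁ = 14.5×0.05 + 202.1×0.02 + 9.7×0.57 + 186.8×0.64 + 186.8×0.01 = 131.716 m^2.
Target A₂ = 0.161·766.003/0.41 = 300.796 sabins (V = 766.003 m³).
ΔA = A₂ − A₁ = 300.796 − 131.716 = 169.1 sabins.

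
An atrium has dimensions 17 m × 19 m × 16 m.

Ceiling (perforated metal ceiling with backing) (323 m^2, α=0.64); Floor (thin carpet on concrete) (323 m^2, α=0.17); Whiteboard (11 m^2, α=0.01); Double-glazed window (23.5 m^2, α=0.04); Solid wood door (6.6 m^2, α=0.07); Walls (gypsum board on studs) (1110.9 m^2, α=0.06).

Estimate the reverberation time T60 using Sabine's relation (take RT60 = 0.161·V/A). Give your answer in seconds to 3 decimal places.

Total absorption A = 323·0.64 + 323·0.17 + 11·0.01 + 23.5·0.04 + 6.6·0.07 + 1110.9·0.06
  = 206.720 + 54.910 + 0.110 + 0.940 + 0.462 + 66.654 = 329.796 m^2 sabins.
Volume V = 17 × 19 × 16 = 5168 m³.
T = 0.161 V/A = 0.161·5168/329.796 = 2.523 s.

2.523 seconds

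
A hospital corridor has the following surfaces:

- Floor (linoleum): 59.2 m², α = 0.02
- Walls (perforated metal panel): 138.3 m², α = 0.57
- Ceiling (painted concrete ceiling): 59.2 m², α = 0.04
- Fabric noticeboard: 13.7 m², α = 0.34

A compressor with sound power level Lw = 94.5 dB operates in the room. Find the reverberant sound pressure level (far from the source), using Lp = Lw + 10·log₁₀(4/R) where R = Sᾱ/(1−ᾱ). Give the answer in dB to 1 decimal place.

A = 87.041 sabins; S = 270.4 m².
ᾱ = 0.3219, so room constant R = A/(1−ᾱ) = 128.360 m².
Lp = Lw + 10 log₁₀(4/R) = 94.5 -15.06 = 79.4 dB.

79.4 dB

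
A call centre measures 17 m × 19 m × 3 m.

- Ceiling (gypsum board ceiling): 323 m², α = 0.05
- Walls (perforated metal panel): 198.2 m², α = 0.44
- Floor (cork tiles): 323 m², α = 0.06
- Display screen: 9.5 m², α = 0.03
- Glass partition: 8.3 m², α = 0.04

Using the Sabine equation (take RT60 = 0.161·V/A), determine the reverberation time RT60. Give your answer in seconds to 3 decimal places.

Equivalent absorption area: A = 323·0.05 + 198.2·0.44 + 323·0.06 + 9.5·0.03 + 8.3·0.04 = 123.355 m².
Volume V = 17 × 19 × 3 = 969 m³.
Sabine: RT60 = 0.161 × 969 / 123.355 = 1.265 s.

1.265 sec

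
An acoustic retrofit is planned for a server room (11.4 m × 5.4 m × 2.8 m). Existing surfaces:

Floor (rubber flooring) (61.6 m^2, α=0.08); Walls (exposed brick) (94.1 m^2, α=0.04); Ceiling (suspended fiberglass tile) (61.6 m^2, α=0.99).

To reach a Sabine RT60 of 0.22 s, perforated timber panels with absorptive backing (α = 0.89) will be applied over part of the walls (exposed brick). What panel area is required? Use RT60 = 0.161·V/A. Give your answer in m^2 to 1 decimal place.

66.4

Equivalent absorption area: A₁ = 61.6×0.08 + 94.1×0.04 + 61.6×0.99 = 69.676 m^2.
V = 172.368 m³. Target absorption A₂ = 0.161 × 172.368 / 0.22 = 126.142 sabins.
ΔA needed = 126.142 − 69.676 = 56.466 sabins.
Net gain per m^2: Δα = 0.89 − 0.04 = 0.85.
Area = ΔA/Δα = 56.466/0.85 = 66.4 m^2.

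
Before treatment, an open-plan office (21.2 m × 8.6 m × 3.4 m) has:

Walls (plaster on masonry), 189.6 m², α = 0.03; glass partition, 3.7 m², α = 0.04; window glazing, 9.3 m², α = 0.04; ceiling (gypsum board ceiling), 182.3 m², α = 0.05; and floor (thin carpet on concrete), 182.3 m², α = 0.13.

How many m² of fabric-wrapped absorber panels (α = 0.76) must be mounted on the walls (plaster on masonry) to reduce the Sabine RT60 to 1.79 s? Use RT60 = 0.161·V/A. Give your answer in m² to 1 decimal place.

22.9

A₁ = Σ Sᵢαᵢ = 189.6·0.03 + 3.7·0.04 + 9.3·0.04 + 182.3·0.05 + 182.3·0.13 = 39.022 sabins.
V = 619.888 m³. Target absorption A₂ = 0.161 × 619.888 / 1.79 = 55.755 sabins.
Absorption to add: 55.755 − 39.022 = 16.733 sabins.
Net gain per m²: Δα = 0.76 − 0.03 = 0.73.
Area = ΔA/Δα = 16.733/0.73 = 22.9 m².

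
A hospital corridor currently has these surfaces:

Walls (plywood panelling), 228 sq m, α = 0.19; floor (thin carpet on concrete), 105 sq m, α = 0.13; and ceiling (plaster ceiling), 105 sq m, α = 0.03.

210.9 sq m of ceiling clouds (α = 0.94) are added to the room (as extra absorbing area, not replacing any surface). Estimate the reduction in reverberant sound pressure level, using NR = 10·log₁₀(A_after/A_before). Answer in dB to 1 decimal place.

Equivalent absorption area: A_before = 228*0.19 + 105*0.13 + 105*0.03 = 60.120 sq m.
Treatment contributes 210.9·0.94 = 198.246 sabins.
New total A_after = 258.366 sabins.
Reduction = 10 log₁₀(A_after/A_before) = 10 log₁₀(4.2975) = 6.3 dB.

6.3 dB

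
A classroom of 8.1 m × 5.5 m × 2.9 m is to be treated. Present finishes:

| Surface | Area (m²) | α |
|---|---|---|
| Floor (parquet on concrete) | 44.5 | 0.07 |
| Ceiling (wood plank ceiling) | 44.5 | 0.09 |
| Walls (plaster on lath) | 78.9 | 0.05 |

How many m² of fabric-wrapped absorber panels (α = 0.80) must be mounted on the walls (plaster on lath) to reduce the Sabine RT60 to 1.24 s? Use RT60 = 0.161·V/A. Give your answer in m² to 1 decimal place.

Equivalent absorption area: A₁ = 44.5·0.07 + 44.5·0.09 + 78.9·0.05 = 11.065 m².
Required A₂ = 0.161·129.195/1.24 = 16.775 sabins.
ΔA needed = 16.775 − 11.065 = 5.710 sabins.
Net gain per m²: Δα = 0.80 − 0.05 = 0.75.
Area = ΔA/Δα = 5.710/0.75 = 7.6 m².

7.6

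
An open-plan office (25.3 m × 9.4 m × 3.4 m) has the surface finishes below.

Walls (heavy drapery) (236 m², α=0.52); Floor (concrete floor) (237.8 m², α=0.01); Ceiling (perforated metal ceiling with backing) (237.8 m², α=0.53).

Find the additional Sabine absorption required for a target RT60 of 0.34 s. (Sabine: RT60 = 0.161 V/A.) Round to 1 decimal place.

A₁ = Σ Sᵢαᵢ = 236·0.52 + 237.8·0.01 + 237.8·0.53 = 251.132 sabins.
For T = 0.34 s, need A₂ = 0.161·V/T = 0.161·808.588/0.34 = 382.890 sabins.
Additional absorption ΔA = 382.890 − 251.132 = 131.8 sabins.

131.8 sabins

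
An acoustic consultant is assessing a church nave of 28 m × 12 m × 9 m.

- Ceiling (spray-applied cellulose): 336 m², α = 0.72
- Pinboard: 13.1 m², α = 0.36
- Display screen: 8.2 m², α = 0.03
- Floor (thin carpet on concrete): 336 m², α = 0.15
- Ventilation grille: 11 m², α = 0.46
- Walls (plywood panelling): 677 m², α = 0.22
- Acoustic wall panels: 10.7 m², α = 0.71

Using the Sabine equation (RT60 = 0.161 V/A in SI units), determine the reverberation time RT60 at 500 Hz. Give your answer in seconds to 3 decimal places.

A = Σ Sᵢαᵢ = 336·0.72 + 13.1·0.36 + 8.2·0.03 + 336·0.15 + 11·0.46 + 677·0.22 + 10.7·0.71 = 458.879 sabins.
Volume V = 28 × 12 × 9 = 3024 m³.
Sabine: RT60 = 0.161 × 3024 / 458.879 = 1.061 s.

1.061 s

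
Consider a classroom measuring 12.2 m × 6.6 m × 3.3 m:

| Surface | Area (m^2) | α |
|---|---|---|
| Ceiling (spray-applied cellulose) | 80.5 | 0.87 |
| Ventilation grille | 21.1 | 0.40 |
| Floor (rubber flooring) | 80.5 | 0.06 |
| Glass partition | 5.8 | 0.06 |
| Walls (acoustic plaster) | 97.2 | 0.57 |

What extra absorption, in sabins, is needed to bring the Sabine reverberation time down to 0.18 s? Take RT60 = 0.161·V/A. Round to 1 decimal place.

98.6 sabins

Total absorption A₁ = 80.5·0.87 + 21.1·0.40 + 80.5·0.06 + 5.8·0.06 + 97.2·0.57
  = 70.035 + 8.440 + 4.830 + 0.348 + 55.404 = 139.057 m^2 sabins.
For T = 0.18 s, need A₂ = 0.161·V/T = 0.161·265.716/0.18 = 237.668 sabins.
Additional absorption ΔA = 237.668 − 139.057 = 98.6 sabins.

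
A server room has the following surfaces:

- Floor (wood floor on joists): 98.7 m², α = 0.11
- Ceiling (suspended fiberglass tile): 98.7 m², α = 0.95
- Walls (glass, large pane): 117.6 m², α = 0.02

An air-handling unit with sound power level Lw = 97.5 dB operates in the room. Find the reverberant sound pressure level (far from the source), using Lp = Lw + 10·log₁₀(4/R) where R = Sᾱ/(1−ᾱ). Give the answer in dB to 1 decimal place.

A = 106.974 sabins; S = 315.0 m².
ᾱ = 0.3396, so room constant R = A/(1−ᾱ) = 161.984 m².
Lp = 97.5 + 10·log₁₀(4/161.984) = 97.5 + (-16.07) = 81.4 dB.

81.4 dB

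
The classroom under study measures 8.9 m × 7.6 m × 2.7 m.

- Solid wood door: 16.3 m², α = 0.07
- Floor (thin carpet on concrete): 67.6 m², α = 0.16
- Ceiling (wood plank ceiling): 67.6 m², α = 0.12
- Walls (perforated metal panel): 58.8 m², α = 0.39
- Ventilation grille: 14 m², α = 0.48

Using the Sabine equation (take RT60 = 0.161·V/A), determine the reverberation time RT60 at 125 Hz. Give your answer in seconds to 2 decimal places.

0.59 s

Equivalent absorption area: A = 16.3×0.07 + 67.6×0.16 + 67.6×0.12 + 58.8×0.39 + 14×0.48 = 49.721 m².
V = 8.9·7.6·2.7 = 182.628 m³.
Sabine: RT60 = 0.161 × 182.628 / 49.721 = 0.59 s.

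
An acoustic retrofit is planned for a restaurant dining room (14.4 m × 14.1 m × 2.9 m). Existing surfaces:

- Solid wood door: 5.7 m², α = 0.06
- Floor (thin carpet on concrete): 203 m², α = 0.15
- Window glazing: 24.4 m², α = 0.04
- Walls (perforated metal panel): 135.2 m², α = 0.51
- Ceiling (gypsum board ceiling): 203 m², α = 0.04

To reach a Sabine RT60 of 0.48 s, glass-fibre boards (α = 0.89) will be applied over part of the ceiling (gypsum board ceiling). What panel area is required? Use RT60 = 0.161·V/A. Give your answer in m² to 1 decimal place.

Equivalent absorption area: A₁ = 5.7·0.06 + 203·0.15 + 24.4·0.04 + 135.2·0.51 + 203·0.04 = 108.840 m².
Required A₂ = 0.161·588.816/0.48 = 197.499 sabins.
Absorption to add: 197.499 − 108.840 = 88.659 sabins.
Net gain per m²: Δα = 0.89 − 0.04 = 0.85.
Panel area = 88.659 / 0.85 = 104.3 m².

104.3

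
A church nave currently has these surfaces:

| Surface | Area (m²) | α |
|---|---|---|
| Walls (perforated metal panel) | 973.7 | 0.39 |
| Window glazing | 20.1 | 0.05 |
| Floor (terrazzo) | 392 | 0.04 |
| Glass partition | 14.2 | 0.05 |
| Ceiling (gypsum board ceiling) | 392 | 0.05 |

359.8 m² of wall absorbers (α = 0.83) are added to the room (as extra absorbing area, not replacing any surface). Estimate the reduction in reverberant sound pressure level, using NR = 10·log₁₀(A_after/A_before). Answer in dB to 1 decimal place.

A_before = Σ Sᵢαᵢ = 973.7×0.39 + 20.1×0.05 + 392×0.04 + 14.2×0.05 + 392×0.05 = 416.738 sabins.
Treatment contributes 359.8·0.83 = 298.634 sabins.
A_after = 416.738 + 298.634 = 715.372 sabins.
Reduction = 10 log₁₀(A_after/A_before) = 10 log₁₀(1.7166) = 2.3 dB.

2.3 dB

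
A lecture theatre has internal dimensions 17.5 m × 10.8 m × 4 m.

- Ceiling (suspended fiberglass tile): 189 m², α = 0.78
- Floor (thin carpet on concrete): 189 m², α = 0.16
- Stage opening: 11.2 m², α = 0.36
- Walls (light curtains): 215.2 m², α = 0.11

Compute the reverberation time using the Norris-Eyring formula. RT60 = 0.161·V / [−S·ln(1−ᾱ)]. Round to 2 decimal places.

0.49 sec

S = Σ Sᵢ = 604.4 m².
Σ(Sᵢαᵢ) = 189·0.78 + 189·0.16 + 11.2·0.36 + 215.2·0.11 = 205.364.
ᾱ = 205.364 / 604.4 = 0.3398.
−S·ln(1−ᾱ) = −604.4 × ln(1 − 0.3398) = 250.954.
V = 17.5 × 10.8 × 4 = 756 m³.
RT60 = 0.161 × 756 / 250.954 = 0.49 s.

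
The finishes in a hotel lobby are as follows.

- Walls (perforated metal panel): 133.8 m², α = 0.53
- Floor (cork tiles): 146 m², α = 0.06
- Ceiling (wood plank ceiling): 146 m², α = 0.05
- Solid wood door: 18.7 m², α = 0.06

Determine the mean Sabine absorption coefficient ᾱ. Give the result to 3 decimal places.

S = Σ Sᵢ = 133.8 + 146 + 146 + 18.7 = 444.5 m².
Σ(Sᵢαᵢ) = 133.8·0.53 + 146·0.06 + 146·0.05 + 18.7·0.06 = 88.096.
ᾱ = 88.096 / 444.5 = 0.198.

0.198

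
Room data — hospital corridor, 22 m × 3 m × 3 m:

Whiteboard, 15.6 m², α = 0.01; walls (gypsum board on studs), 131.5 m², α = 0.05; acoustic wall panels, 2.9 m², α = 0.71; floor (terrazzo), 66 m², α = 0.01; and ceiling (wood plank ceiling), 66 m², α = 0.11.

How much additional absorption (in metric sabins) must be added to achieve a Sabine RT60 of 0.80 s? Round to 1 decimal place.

23.1 sabins

Equivalent absorption area: A₁ = 15.6·0.01 + 131.5·0.05 + 2.9·0.71 + 66·0.01 + 66·0.11 = 16.710 m².
For T = 0.80 s, need A₂ = 0.161·V/T = 0.161·198/0.80 = 39.847 sabins.
Shortfall: 39.847 − 16.710 = 23.1 sabins.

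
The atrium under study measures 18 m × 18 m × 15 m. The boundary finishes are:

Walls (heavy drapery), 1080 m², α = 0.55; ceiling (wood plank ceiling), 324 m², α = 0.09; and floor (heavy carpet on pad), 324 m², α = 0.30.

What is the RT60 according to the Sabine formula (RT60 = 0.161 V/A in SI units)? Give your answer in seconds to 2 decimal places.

Equivalent absorption area: A = 1080·0.55 + 324·0.09 + 324·0.30 = 720.360 m².
V = 18·18·15 = 4860 m³.
Sabine: RT60 = 0.161 × 4860 / 720.360 = 1.09 s.

1.09 s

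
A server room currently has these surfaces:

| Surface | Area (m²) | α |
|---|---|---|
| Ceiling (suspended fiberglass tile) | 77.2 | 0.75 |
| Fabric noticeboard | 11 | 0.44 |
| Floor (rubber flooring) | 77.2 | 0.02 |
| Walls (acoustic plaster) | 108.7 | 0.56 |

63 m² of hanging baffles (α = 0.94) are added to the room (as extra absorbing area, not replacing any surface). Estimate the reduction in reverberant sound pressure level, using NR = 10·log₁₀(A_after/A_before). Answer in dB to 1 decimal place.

Equivalent absorption area: A_before = 77.2×0.75 + 11×0.44 + 77.2×0.02 + 108.7×0.56 = 125.156 m².
Added absorption = 63 × 0.94 = 59.220 sabins.
New total A_after = 184.376 sabins.
NR = 10·log₁₀(184.376/125.156) = 1.7 dB.

1.7 dB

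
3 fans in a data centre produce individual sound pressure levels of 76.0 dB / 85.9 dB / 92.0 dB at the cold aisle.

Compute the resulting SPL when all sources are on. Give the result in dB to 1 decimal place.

Σ 10^(Lᵢ/10) = 2.014e+09.
L_total = 10·log₁₀(2.014e+09) = 93.0 dB.

93.0 dB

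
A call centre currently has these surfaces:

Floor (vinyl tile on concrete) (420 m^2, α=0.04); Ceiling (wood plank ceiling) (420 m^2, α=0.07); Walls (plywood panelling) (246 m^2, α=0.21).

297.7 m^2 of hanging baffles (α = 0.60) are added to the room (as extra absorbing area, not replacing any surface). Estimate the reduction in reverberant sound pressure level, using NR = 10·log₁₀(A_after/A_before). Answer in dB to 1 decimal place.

4.5 dB

Total absorption A_before = 420×0.04 + 420×0.07 + 246×0.21
  = 16.800 + 29.400 + 51.660 = 97.860 m^2 sabins.
Treatment contributes 297.7·0.60 = 178.620 sabins.
New total A_after = 276.480 sabins.
Reduction = 10 log₁₀(A_after/A_before) = 10 log₁₀(2.8253) = 4.5 dB.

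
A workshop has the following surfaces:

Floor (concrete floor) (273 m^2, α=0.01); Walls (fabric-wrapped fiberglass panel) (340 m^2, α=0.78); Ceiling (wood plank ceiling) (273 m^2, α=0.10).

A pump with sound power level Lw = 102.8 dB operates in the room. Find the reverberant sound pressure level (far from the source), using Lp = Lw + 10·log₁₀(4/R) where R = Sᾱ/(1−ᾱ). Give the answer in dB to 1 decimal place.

82.4 dB

A = 295.230 sabins; S = 886.0 m^2.
ᾱ = 0.3332, so room constant R = A/(1−ᾱ) = 442.756 m^2.
Lp = 102.8 + 10·log₁₀(4/442.756) = 102.8 + (-20.44) = 82.4 dB.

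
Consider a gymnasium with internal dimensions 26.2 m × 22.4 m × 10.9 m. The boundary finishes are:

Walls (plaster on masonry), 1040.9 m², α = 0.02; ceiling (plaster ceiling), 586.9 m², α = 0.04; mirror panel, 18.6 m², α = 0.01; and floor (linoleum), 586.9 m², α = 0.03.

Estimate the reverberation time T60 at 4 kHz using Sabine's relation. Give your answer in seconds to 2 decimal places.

16.59 sec

Total absorption A = 1040.9·0.02 + 586.9·0.04 + 18.6·0.01 + 586.9·0.03
  = 20.818 + 23.476 + 0.186 + 17.607 = 62.087 m² sabins.
V = 26.2·22.4·10.9 = 6396.992 m³.
T = 0.161 V/A = 0.161·6396.992/62.087 = 16.59 s.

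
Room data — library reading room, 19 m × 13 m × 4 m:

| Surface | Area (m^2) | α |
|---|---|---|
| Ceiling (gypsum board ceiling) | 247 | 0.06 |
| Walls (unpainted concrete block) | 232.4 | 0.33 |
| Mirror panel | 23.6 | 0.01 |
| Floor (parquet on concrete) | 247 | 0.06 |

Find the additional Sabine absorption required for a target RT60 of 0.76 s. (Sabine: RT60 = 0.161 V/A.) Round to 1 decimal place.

Total absorption A₁ = 247×0.06 + 232.4×0.33 + 23.6×0.01 + 247×0.06
  = 14.820 + 76.692 + 0.236 + 14.820 = 106.568 m^2 sabins.
Target A₂ = 0.161·988/0.76 = 209.300 sabins (V = 988 m³).
ΔA = A₂ − A₁ = 209.300 − 106.568 = 102.7 sabins.

102.7 sabins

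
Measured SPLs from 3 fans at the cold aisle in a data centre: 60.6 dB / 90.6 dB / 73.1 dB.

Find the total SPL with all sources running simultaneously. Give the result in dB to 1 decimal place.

Σ 10^(Lᵢ/10) = 1.17e+09.
L_total = 10·log₁₀(1.17e+09) = 90.7 dB.

90.7 dB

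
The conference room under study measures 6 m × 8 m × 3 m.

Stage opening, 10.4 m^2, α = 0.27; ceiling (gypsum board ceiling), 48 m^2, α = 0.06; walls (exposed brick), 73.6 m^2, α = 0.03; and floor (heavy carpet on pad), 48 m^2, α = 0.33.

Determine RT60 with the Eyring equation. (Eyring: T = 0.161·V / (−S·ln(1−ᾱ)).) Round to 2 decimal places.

S = Σ Sᵢ = 180.0 m^2.
Absorption A = 10.4·0.27 + 48·0.06 + 73.6·0.03 + 48·0.33 = 23.736 sabins.
ᾱ = 23.736 / 180.0 = 0.1319.
−S·ln(1−ᾱ) = −180.0 × ln(1 − 0.1319) = 25.461.
V = 6 × 8 × 3 = 144 m³.
T = 0.161·V/[−S·ln(1−ᾱ)] = 0.161·144/25.461 = 0.91 s.

0.91 sec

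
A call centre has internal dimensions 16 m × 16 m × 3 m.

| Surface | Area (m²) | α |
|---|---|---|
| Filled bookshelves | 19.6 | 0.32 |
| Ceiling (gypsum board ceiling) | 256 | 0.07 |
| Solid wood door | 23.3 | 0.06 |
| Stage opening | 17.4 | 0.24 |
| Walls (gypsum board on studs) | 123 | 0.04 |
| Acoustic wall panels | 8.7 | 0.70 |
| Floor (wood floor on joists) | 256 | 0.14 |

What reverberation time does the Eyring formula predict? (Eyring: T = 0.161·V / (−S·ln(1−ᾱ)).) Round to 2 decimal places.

S = Σ Sᵢ = 704.0 m².
Absorption A = 19.6×0.32 + 256×0.07 + 23.3×0.06 + 17.4×0.24 + 123×0.04 + 8.7×0.70 + 256×0.14 = 76.616 sabins.
Mean coefficient ᾱ = A/S = 0.1088.
−S·ln(1−ᾱ) = −704.0 × ln(1 − 0.1088) = 81.091.
V = 16 × 16 × 3 = 768 m³.
T = 0.161·V/[−S·ln(1−ᾱ)] = 0.161·768/81.091 = 1.52 s.

1.52 s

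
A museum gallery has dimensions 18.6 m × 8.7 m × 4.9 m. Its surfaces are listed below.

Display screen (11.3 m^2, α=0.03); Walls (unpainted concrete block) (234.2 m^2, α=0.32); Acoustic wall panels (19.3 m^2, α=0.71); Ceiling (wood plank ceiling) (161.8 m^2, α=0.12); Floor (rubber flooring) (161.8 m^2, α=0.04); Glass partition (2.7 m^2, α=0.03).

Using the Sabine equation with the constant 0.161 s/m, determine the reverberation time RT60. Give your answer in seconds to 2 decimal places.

Total absorption A = 11.3*0.03 + 234.2*0.32 + 19.3*0.71 + 161.8*0.12 + 161.8*0.04 + 2.7*0.03
  = 0.339 + 74.944 + 13.703 + 19.416 + 6.472 + 0.081 = 114.955 m^2 sabins.
Volume V = 18.6 × 8.7 × 4.9 = 792.918 m³.
T = 0.161 V/A = 0.161·792.918/114.955 = 1.11 s.

1.11 s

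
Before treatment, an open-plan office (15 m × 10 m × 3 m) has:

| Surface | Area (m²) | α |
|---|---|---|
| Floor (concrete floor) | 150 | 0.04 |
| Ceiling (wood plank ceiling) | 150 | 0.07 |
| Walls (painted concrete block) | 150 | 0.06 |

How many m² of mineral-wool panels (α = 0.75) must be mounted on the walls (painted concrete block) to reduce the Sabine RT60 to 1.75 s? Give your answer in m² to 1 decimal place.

A₁ = Σ Sᵢαᵢ = 150*0.04 + 150*0.07 + 150*0.06 = 25.500 sabins.
Required A₂ = 0.161·450/1.75 = 41.400 sabins.
Absorption to add: 41.400 − 25.500 = 15.900 sabins.
Net gain per m²: Δα = 0.75 − 0.06 = 0.69.
Area = ΔA/Δα = 15.900/0.69 = 23.0 m².

23.0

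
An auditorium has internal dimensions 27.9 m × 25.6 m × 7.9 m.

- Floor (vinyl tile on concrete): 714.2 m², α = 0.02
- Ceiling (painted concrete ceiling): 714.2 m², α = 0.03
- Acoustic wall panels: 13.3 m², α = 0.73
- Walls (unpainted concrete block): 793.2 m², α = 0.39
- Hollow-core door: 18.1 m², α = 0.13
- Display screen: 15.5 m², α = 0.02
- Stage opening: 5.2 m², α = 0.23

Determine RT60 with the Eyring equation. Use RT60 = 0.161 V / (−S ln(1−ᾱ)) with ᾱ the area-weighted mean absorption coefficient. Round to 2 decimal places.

S = Σ Sᵢ = 2273.7 m².
Σ(Sᵢαᵢ) = 714.2·0.02 + 714.2·0.03 + 13.3·0.73 + 793.2·0.39 + 18.1·0.13 + 15.5·0.02 + 5.2·0.23 = 358.626.
Mean coefficient ᾱ = A/S = 0.1577.
−S·ln(1−ᾱ) = −2273.7 × ln(1 − 0.1577) = 390.210.
V = 27.9 × 25.6 × 7.9 = 5642.496 m³.
RT60 = 0.161 × 5642.496 / 390.210 = 2.33 s.

2.33 s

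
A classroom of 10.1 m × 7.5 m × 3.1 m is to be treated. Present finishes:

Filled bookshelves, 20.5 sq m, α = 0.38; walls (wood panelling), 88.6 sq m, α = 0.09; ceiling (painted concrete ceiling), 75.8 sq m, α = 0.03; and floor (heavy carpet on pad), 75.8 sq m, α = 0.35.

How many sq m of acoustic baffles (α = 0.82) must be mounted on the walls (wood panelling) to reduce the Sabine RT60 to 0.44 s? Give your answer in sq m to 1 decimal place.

56.7

Total absorption A₁ = 20.5*0.38 + 88.6*0.09 + 75.8*0.03 + 75.8*0.35
  = 7.790 + 7.974 + 2.274 + 26.530 = 44.568 sq m sabins.
Required A₂ = 0.161·234.825/0.44 = 85.925 sabins.
Absorption to add: 85.925 − 44.568 = 41.357 sabins.
Each sq m of panel replacing the walls (wood panelling) adds (0.82 − 0.09) = 0.73 sabins.
Panel area = 41.357 / 0.73 = 56.7 sq m.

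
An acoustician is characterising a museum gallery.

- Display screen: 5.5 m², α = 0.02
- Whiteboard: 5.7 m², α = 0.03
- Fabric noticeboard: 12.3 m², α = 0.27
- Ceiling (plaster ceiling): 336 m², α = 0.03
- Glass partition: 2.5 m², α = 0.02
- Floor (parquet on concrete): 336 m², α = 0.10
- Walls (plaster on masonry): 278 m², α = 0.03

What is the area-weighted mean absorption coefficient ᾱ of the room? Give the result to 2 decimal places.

0.06

Total surface area S = 976.0 m².
Weighted sum Σ Sα = 55.672.
ᾱ = A/S = 0.06.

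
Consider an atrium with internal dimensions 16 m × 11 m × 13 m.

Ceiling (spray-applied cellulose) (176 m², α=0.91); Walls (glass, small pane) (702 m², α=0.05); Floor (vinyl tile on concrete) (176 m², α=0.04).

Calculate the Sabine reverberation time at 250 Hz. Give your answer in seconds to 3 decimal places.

Summing Sᵢαᵢ: 160.160 + 35.100 + 7.040 → A = 202.300 sabins.
Room volume: 2288 m³.
T = 0.161 V/A = 0.161·2288/202.300 = 1.821 s.

1.821 sec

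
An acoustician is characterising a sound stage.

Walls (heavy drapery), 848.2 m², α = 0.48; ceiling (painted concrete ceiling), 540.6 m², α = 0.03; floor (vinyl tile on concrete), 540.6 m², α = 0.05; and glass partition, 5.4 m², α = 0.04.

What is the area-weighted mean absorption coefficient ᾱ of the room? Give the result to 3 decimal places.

Total surface area S = 1934.8 m².
A = 848.2·0.48 + 540.6·0.03 + 540.6·0.05 + 5.4·0.04 = 450.600 sabins.
ᾱ = 450.600 / 1934.8 = 0.233.

0.233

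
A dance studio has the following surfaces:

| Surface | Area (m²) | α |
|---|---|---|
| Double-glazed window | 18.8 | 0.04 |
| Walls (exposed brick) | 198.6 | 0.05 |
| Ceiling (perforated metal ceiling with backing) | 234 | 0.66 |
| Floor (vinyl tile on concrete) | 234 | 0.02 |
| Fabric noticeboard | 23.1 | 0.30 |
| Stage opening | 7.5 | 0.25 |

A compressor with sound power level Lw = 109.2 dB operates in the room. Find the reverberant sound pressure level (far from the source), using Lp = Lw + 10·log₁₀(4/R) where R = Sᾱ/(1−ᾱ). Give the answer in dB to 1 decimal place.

A = 178.607 sabins; S = 716.0 m².
ᾱ = 178.607/716.0 = 0.2495; R = Sᾱ/(1−ᾱ) = 178.607/(1−0.2495) = 237.984 m².
Lp = 109.2 + 10·log₁₀(4/237.984) = 109.2 + (-17.74) = 91.5 dB.

91.5 dB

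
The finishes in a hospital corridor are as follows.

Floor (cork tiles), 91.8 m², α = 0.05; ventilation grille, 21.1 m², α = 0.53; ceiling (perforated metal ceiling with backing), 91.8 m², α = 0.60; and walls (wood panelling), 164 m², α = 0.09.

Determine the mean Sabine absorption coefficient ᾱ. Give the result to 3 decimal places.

0.232

S = Σ Sᵢ = 91.8 + 21.1 + 91.8 + 164 = 368.7 m².
Weighted sum Σ Sα = 85.613.
ᾱ = 85.613 / 368.7 = 0.232.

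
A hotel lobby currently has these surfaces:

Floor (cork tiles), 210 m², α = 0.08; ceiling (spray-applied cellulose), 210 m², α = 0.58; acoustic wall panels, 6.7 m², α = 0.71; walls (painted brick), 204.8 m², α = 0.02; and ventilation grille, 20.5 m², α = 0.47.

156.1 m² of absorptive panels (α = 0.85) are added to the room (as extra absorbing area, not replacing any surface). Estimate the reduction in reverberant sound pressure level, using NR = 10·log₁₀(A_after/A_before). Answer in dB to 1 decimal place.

2.7 dB

Total absorption A_before = 210*0.08 + 210*0.58 + 6.7*0.71 + 204.8*0.02 + 20.5*0.47
  = 16.800 + 121.800 + 4.757 + 4.096 + 9.635 = 157.088 m² sabins.
Treatment contributes 156.1·0.85 = 132.685 sabins.
A_after = 157.088 + 132.685 = 289.773 sabins.
Reduction = 10 log₁₀(A_after/A_before) = 10 log₁₀(1.8447) = 2.7 dB.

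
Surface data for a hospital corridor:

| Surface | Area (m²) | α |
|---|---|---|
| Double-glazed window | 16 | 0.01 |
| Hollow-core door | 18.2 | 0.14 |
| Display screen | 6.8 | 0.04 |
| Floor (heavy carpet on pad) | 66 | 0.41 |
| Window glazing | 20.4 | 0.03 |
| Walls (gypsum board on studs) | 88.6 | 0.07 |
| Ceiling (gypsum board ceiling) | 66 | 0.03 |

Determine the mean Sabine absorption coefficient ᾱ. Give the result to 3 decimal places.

Total surface area S = 282.0 m².
Weighted sum Σ Sα = 38.834.
ᾱ = A/S = 0.138.

0.138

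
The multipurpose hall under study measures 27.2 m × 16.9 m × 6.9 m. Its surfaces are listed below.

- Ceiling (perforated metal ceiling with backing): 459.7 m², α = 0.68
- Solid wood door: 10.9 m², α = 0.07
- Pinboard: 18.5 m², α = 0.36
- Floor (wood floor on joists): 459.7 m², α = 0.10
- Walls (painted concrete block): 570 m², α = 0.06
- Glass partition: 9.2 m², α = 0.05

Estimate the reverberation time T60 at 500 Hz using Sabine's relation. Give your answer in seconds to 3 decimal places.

Summing Sᵢαᵢ: 312.596 + 0.763 + 6.660 + 45.970 + 34.200 + 0.460 → A = 400.649 sabins.
Room volume: 3171.792 m³.
T = 0.161 V/A = 0.161·3171.792/400.649 = 1.275 s.

1.275 s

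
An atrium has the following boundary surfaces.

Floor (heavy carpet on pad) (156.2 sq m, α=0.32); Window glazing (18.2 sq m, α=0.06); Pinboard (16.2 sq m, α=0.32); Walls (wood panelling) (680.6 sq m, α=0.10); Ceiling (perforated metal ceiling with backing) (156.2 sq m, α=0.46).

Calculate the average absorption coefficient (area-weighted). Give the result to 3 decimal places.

S = Σ Sᵢ = 156.2 + 18.2 + 16.2 + 680.6 + 156.2 = 1027.4 sq m.
Σ(Sᵢαᵢ) = 156.2*0.32 + 18.2*0.06 + 16.2*0.32 + 680.6*0.10 + 156.2*0.46 = 196.172.
ᾱ = A/S = 0.191.

0.191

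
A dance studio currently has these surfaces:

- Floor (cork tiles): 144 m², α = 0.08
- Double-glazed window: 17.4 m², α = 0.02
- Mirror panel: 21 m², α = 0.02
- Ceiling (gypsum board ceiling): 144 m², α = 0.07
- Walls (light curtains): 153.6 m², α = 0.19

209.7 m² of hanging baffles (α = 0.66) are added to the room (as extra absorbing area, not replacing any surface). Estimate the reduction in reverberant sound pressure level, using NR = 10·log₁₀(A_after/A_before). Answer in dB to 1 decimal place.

Summing Sᵢαᵢ: 11.520 + 0.348 + 0.420 + 10.080 + 29.184 → A_before = 51.552 sabins.
Treatment contributes 209.7·0.66 = 138.402 sabins.
New total A_after = 189.954 sabins.
Reduction = 10 log₁₀(A_after/A_before) = 10 log₁₀(3.6847) = 5.7 dB.

5.7 dB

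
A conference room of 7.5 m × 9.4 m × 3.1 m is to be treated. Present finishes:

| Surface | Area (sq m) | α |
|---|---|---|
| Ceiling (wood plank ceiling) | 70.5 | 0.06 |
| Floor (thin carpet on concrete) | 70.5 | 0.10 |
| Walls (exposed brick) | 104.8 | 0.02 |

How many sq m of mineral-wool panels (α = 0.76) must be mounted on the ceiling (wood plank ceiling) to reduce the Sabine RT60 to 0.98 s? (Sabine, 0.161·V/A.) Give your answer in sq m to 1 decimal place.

32.2

Equivalent absorption area: A₁ = 70.5·0.06 + 70.5·0.10 + 104.8·0.02 = 13.376 sq m.
Required A₂ = 0.161·218.55/0.98 = 35.905 sabins.
Absorption to add: 35.905 − 13.376 = 22.529 sabins.
Each sq m of panel replacing the ceiling (wood plank ceiling) adds (0.76 − 0.06) = 0.70 sabins.
Panel area = 22.529 / 0.70 = 32.2 sq m.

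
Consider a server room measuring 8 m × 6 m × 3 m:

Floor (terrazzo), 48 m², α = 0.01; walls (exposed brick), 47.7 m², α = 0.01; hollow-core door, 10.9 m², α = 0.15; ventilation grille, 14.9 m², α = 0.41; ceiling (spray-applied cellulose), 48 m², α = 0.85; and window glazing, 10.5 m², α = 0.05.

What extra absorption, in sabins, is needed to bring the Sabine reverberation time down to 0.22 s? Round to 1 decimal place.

Summing Sᵢαᵢ: 0.480 + 0.477 + 1.635 + 6.109 + 40.800 + 0.525 → A₁ = 50.026 sabins.
V = 144 m³. Required absorption A₂ = 0.161 × 144 / 0.22 = 105.382 sabins.
Additional absorption ΔA = 105.382 − 50.026 = 55.4 sabins.

55.4 sabins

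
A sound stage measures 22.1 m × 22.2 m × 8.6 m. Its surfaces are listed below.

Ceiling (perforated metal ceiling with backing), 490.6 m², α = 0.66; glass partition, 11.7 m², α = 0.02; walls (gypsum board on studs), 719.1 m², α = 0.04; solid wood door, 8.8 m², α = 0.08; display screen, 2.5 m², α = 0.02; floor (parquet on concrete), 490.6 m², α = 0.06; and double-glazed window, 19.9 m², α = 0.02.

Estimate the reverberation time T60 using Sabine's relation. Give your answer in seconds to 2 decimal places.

1.77 sec

Total absorption A = 490.6×0.66 + 11.7×0.02 + 719.1×0.04 + 8.8×0.08 + 2.5×0.02 + 490.6×0.06 + 19.9×0.02
  = 323.796 + 0.234 + 28.764 + 0.704 + 0.050 + 29.436 + 0.398 = 383.382 m² sabins.
Room volume: 4219.332 m³.
RT60 = 0.161 · V / A = 0.161 × 4219.332 / 383.382 = 1.77 s.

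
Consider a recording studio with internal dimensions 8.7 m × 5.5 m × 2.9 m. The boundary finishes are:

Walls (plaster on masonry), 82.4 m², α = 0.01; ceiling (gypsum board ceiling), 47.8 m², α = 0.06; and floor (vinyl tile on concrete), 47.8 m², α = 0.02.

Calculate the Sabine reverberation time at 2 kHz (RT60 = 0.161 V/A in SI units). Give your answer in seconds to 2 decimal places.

4.81 sec

Total absorption A = 82.4×0.01 + 47.8×0.06 + 47.8×0.02
  = 0.824 + 2.868 + 0.956 = 4.648 m² sabins.
Volume V = 8.7 × 5.5 × 2.9 = 138.765 m³.
T = 0.161 V/A = 0.161·138.765/4.648 = 4.81 s.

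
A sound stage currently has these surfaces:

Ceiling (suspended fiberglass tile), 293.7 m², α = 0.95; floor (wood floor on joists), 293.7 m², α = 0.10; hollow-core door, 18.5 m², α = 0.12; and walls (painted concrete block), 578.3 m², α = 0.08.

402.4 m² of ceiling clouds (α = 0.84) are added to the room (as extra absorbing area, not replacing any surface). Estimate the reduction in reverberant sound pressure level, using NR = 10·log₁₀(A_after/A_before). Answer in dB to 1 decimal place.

A_before = Σ Sᵢαᵢ = 293.7×0.95 + 293.7×0.10 + 18.5×0.12 + 578.3×0.08 = 356.869 sabins.
Treatment contributes 402.4·0.84 = 338.016 sabins.
New total A_after = 694.885 sabins.
NR = 10·log₁₀(694.885/356.869) = 2.9 dB.

2.9 dB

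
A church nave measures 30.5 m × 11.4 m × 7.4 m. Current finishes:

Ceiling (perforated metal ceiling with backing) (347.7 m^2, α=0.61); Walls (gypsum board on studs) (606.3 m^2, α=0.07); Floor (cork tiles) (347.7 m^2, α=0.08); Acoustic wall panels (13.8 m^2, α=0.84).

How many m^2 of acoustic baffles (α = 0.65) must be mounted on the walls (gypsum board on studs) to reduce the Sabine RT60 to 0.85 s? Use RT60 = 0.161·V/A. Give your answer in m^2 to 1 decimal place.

333.5

Summing Sᵢαᵢ: 212.097 + 42.441 + 27.816 + 11.592 → A₁ = 293.946 sabins.
V = 2572.98 m³. Target absorption A₂ = 0.161 × 2572.98 / 0.85 = 487.353 sabins.
ΔA needed = 487.353 − 293.946 = 193.407 sabins.
Each m^2 of panel replacing the walls (gypsum board on studs) adds (0.65 − 0.07) = 0.58 sabins.
Panel area = 193.407 / 0.58 = 333.5 m^2.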